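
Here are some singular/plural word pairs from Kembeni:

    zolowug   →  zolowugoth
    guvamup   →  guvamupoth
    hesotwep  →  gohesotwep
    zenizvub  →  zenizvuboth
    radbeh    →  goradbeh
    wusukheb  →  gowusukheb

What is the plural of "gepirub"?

"gepirub" has last vowel 'u'. The stems whose last vowel is 'u' (zolowug → zolowugoth, zenizvub → zenizvuboth, guvamup → guvamupoth) add -oth.
The other pattern: stems whose last vowel is 'e' add the prefix go-.
So gepirub → gepiruboth.

gepiruboth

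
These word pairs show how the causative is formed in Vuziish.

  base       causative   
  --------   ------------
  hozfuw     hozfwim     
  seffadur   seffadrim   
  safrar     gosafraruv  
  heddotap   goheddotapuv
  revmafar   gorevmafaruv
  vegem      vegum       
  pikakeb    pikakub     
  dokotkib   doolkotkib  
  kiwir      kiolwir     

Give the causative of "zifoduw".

seffadur and safrar both end in -r yet inflect differently (seffadrim, gosafraruv), so the final letter is not what conditions the rule; the last vowel is.
"zifoduw" has last vowel 'u'. The stems whose last vowel is 'u' (hozfuw → hozfwim, seffadur → seffadrim) delete the last vowel and add -im.
The other patterns: stems whose last vowel is 'a' add go- … -uv around the stem; stems whose last vowel is 'e' change the last vowel to 'u'; stems whose last vowel is 'i' insert -ol- after the first vowel.
So zifoduw → zifodwim.

zifodwim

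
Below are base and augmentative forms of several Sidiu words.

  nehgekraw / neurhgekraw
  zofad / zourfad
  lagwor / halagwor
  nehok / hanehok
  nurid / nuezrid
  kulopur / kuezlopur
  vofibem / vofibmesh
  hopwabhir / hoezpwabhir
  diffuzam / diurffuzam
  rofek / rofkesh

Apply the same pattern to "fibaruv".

"fibaruv" has last vowel 'u'. The one such stem in the data (kulopur → kuezlopur) inserts -ez- after the first vowel (as do nurid, hopwabhir), so the same rule applies.
The other patterns: stems whose last vowel is 'e' delete the last vowel and add -esh; stems whose last vowel is 'o' add the prefix ha-; stems whose last vowel is 'a' insert -ur- after the first vowel.
So fibaruv → fiezbaruv.

fiezbaruv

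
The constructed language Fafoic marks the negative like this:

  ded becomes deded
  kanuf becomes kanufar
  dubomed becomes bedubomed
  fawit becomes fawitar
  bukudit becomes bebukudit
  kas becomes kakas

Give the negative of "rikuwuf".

"rikuwuf" has 3 vowels. The stems with 3 vowels (dubomed → bedubomed, bukudit → bebukudit) add the prefix be-.
So rikuwuf → berikuwuf.

berikuwuf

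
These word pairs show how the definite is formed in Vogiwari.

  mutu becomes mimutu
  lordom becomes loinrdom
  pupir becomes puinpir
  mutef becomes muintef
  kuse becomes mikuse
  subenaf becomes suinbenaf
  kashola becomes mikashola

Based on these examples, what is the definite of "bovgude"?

kashola and subenaf both have last vowel 'a' yet inflect differently (mikashola, suinbenaf), so the last vowel is not what conditions the rule; whether the stem ends in a vowel or a consonant is.
"bovgude" ends in a vowel. The stems ending in a vowel (kashola → mikashola, kuse → mikuse, mutu → mimutu) add the prefix mi-.
The other pattern: stems ending in a consonant insert -in- after the first vowel.
So bovgude → mibovgude.

mibovgude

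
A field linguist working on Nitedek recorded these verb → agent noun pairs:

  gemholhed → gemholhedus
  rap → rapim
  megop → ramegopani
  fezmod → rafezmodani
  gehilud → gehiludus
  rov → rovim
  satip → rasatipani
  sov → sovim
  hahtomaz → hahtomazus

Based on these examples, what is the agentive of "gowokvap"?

gowokvapus

rap and megop both end in -p yet inflect differently (rapim, ramegopani), so the final letter is not what conditions the rule; the number of vowels is.
"gowokvap" has 3 vowels. The stems with 3 vowels (hahtomaz → hahtomazus, gehilud → gehiludus, gemholhed → gemholhedus) add -us.
The other patterns: stems with 1 vowel add -im; stems with 2 vowels add ra- … -ani around the stem.
So gowokvap → gowokvapus.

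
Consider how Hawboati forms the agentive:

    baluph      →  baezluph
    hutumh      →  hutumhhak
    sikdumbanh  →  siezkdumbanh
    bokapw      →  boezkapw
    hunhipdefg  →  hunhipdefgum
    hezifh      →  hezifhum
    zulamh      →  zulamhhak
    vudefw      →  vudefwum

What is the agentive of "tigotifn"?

tigotifnum

hezifh and hutumh both end in -h yet inflect differently (hezifhum, hutumhhak), so the final letter is not what conditions the rule; the second-to-last letter is.
"tigotifn" has second-to-last letter 'f'. The stems whose second-to-last letter is 'f' (hunhipdefg → hunhipdefgum, hezifh → hezifhum, vudefw → vudefwum) add -um.
So tigotifn → tigotifnum.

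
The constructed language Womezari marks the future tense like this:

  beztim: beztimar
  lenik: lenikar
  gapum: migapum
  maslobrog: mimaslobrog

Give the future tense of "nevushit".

"nevushit" has last vowel 'i'. The stems whose last vowel is 'i' (beztim → beztimar, lenik → lenikar) add -ar.
So nevushit → nevushitar.

nevushitar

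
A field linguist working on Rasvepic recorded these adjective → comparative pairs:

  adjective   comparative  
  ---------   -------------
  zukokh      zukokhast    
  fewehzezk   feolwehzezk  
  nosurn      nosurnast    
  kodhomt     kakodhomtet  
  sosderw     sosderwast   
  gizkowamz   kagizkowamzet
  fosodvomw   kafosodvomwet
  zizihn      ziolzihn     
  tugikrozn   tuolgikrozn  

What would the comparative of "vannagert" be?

fosodvomw and sosderw both end in -w yet inflect differently (kafosodvomwet, sosderwast), so the final letter is not what conditions the rule; the second-to-last letter is.
"vannagert" has second-to-last letter 'r'. The stems whose second-to-last letter is 'r' (sosderw → sosderwast, nosurn → nosurnast) add -ast.
The other patterns: stems whose second-to-last letter is 'h' or 'z' insert -ol- after the first vowel; stems whose second-to-last letter is 'm' add ka- … -et around the stem.
So vannagert → vannagertast.

vannagertast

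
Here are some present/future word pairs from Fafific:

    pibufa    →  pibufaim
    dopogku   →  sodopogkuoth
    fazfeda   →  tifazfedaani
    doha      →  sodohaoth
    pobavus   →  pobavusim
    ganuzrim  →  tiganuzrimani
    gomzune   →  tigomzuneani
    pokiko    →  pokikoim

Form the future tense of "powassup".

powassupim

"powassup" begins with p-. The stems beginning with p- (pokiko → pokikoim, pibufa → pibufaim, pobavus → pobavusim) add -im.
So powassup → powassupim.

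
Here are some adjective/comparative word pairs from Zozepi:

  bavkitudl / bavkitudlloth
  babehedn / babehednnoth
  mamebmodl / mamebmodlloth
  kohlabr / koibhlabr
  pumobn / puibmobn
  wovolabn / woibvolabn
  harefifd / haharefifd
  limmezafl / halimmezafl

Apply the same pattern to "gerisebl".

geibrisebl

"gerisebl" has second-to-last letter 'b'. The stems whose second-to-last letter is 'b' (kohlabr → koibhlabr, pumobn → puibmobn, wovolabn → woibvolabn) insert -ib- after the first vowel.
So gerisebl → geibrisebl.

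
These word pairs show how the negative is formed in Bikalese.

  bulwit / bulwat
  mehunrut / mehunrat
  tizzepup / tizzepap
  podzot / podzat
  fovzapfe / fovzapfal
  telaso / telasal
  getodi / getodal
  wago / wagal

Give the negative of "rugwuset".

podzot and telaso both have last vowel 'o' yet inflect differently (podzat, telasal), so the last vowel is not what conditions the rule; whether the stem ends in a vowel or a consonant is.
"rugwuset" ends in a consonant. The stems ending in a consonant (bulwit → bulwat, mehunrut → mehunrat, tizzepup → tizzepap) change the last vowel to 'a'.
So rugwuset → rugwusat.

rugwusat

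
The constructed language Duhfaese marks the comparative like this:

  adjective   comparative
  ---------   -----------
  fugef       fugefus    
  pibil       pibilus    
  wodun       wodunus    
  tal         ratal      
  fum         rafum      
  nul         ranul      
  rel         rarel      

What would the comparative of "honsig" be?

honsigus

pibil and tal both end in -l yet inflect differently (pibilus, ratal), so the final letter is not what conditions the rule; the number of vowels is.
"honsig" has 2 vowels. The stems with 2 vowels (fugef → fugefus, pibil → pibilus, wodun → wodunus) add -us.
So honsig → honsigus.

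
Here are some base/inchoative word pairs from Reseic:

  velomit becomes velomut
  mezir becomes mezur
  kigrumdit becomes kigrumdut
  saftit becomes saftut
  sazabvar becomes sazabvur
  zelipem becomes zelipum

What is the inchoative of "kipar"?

Every pair shown (velomit → velomut, mezir → mezur, kigrumdit → kigrumdut, …) follows the same rule: change the last vowel to 'u'.
So kipar → kipur.

kipur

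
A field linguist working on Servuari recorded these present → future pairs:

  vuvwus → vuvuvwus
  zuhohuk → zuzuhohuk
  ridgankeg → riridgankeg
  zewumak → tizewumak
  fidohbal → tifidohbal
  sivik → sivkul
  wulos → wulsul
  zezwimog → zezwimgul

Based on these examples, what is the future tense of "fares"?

"fares" has last vowel 'e'. The one such stem in the data (ridgankeg → riridgankeg) repeats the first consonant+vowel as a prefix (as do vuvwus, zuhohuk), so the same rule applies.
So fares → fafares.

fafares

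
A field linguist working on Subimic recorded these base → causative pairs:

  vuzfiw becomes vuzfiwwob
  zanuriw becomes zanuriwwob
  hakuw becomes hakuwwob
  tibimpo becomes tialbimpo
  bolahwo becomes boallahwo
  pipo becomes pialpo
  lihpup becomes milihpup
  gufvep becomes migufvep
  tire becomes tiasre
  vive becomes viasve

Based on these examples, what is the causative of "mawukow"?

mawukowwob

hakuw and lihpup both have last vowel 'u' yet inflect differently (hakuwwob, milihpup), so the last vowel is not what conditions the rule; the final letter is.
"mawukow" ends in -w. The stems ending in -w (vuzfiw → vuzfiwwob, zanuriw → zanuriwwob, hakuw → hakuwwob) double the final consonant and add -ob.
So mawukow → mawukowwob.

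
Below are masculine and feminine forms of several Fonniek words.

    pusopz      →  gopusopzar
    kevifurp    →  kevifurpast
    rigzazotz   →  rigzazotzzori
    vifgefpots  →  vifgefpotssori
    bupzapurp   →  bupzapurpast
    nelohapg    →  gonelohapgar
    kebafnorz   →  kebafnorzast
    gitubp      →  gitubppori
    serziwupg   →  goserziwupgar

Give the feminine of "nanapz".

gonanapzar

pusopz and kebafnorz both end in -z yet inflect differently (gopusopzar, kebafnorzast), so the final letter is not what conditions the rule; the second-to-last letter is.
"nanapz" has second-to-last letter 'p'. The stems whose second-to-last letter is 'p' (serziwupg → goserziwupgar, pusopz → gopusopzar, nelohapg → gonelohapgar) add go- … -ar around the stem.
So nanapz → gonanapzar.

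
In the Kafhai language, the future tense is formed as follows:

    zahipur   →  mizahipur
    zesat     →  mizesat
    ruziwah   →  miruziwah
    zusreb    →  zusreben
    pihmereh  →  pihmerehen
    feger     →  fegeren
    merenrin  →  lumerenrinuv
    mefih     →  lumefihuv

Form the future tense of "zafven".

"zafven" has last vowel 'e'. The stems whose last vowel is 'e' (zusreb → zusreben, pihmereh → pihmerehen, feger → fegeren) add -en.
The other patterns: stems whose last vowel is 'i' add lu- … -uv around the stem; stems whose last vowel is 'a' or 'u' add the prefix mi-.
So zafven → zafvenen.

zafvenen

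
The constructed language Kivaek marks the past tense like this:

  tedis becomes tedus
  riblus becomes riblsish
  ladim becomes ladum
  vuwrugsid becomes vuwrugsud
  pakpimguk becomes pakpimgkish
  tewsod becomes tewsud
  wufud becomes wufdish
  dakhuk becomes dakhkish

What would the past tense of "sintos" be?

wufud and vuwrugsid both end in -d yet inflect differently (wufdish, vuwrugsud), so the final letter is not what conditions the rule; the last vowel is.
"sintos" has last vowel 'o'. The one such stem in the data (tewsod → tewsud) changes the last vowel to 'u' (as do vuwrugsid, tedis), so the same rule applies.
The other pattern: stems whose last vowel is 'u' delete the last vowel and add -ish.
So sintos → sintus.

sintus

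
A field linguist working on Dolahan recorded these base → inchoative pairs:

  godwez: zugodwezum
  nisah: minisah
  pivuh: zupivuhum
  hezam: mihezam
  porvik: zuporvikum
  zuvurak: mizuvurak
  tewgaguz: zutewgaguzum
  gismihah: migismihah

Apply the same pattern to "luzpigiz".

nisah and pivuh both end in -h yet inflect differently (minisah, zupivuhum), so the final letter is not what conditions the rule; the last vowel is.
"luzpigiz" has last vowel 'i'. The one such stem in the data (porvik → zuporvikum) adds zu- … -um around the stem, so the same rule applies.
So luzpigiz → zuluzpigizum.

zuluzpigizum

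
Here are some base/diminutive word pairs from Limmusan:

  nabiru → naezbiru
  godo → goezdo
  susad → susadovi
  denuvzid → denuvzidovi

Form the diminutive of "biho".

biezho

"biho" ends in a vowel. The stems ending in a vowel (godo → goezdo, nabiru → naezbiru) insert -ez- after the first vowel.
The other pattern: stems ending in a consonant add -ovi.
So biho → biezho.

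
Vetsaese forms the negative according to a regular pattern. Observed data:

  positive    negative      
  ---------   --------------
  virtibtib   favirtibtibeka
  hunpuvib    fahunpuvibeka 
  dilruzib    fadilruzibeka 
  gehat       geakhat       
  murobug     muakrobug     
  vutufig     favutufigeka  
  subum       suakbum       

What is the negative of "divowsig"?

fadivowsigeka

"divowsig" has last vowel 'i'. The stems whose last vowel is 'i' (dilruzib → fadilruzibeka, vutufig → favutufigeka, hunpuvib → fahunpuvibeka) add fa- … -eka around the stem.
The other pattern: stems whose last vowel is 'a' or 'u' insert -ak- after the first vowel.
So divowsig → fadivowsigeka.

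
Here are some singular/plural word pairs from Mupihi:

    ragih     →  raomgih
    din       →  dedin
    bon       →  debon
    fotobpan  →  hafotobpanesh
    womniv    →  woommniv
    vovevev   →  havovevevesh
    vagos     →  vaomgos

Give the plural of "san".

"san" has 1 vowel. The stems with 1 vowel (bon → debon, din → dedin) add the prefix de-.
The other patterns: stems with 2 vowels insert -om- after the first vowel; stems with 3 vowels add ha- … -esh around the stem.
So san → desan.

desan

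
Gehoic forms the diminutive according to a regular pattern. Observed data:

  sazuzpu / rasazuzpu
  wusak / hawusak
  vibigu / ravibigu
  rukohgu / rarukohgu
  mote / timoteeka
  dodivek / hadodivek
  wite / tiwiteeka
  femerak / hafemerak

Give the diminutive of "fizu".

rafizu

"fizu" ends in -u. The stems ending in -u (rukohgu → rarukohgu, sazuzpu → rasazuzpu, vibigu → ravibigu) add the prefix ra-.
So fizu → rafizu.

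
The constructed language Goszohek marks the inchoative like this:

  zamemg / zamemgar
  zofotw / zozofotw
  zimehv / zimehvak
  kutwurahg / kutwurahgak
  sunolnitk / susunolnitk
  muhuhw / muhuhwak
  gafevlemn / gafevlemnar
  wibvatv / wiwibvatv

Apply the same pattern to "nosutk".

nonosutk

muhuhw and zofotw both end in -w yet inflect differently (muhuhwak, zozofotw), so the final letter is not what conditions the rule; the second-to-last letter is.
"nosutk" has second-to-last letter 't'. The stems whose second-to-last letter is 't' (zofotw → zozofotw, wibvatv → wiwibvatv, sunolnitk → susunolnitk) repeat the first consonant+vowel as a prefix.
So nosutk → nonosutk.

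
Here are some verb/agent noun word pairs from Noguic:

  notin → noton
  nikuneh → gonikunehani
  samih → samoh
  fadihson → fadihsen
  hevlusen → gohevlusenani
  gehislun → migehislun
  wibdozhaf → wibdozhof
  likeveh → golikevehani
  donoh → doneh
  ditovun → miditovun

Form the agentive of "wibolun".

miwibolun

ditovun and fadihson both end in -n yet inflect differently (miditovun, fadihsen), so the final letter is not what conditions the rule; the last vowel is.
"wibolun" has last vowel 'u'. The stems whose last vowel is 'u' (ditovun → miditovun, gehislun → migehislun) add the prefix mi-.
So wibolun → miwibolun.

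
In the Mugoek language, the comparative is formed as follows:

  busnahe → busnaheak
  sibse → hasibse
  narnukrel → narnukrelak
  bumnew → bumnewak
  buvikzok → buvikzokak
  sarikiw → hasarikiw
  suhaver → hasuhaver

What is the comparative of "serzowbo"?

haserzowbo

sarikiw and bumnew both end in -w yet inflect differently (hasarikiw, bumnewak), so the final letter is not what conditions the rule; the first letter is.
"serzowbo" begins with s-. The stems beginning with s- (sarikiw → hasarikiw, sibse → hasibse, suhaver → hasuhaver) add the prefix ha-.
The other pattern: stems beginning with b- or n- add -ak.
So serzowbo → haserzowbo.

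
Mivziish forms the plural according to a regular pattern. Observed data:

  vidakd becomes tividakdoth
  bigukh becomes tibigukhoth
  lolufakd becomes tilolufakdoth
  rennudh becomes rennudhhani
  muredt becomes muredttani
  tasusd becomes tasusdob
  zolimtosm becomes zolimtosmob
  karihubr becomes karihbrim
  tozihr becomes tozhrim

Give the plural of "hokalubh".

bigukh and rennudh both end in -h yet inflect differently (tibigukhoth, rennudhhani), so the final letter is not what conditions the rule; the second-to-last letter is.
"hokalubh" has second-to-last letter 'b'. The one such stem in the data (karihubr → karihbrim) deletes the last vowel and adds -im (as does tozihr), so the same rule applies.
So hokalubh → hokalbhim.

hokalbhim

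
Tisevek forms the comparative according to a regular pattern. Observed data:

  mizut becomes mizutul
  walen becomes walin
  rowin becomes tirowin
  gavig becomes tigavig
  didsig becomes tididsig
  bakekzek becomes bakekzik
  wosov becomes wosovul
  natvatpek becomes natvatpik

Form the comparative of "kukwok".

kukwokul

"kukwok" has last vowel 'o'. The one such stem in the data (wosov → wosovul) adds -ul, so the same rule applies.
The other patterns: stems whose last vowel is 'e' change the last vowel to 'i'; stems whose last vowel is 'i' add the prefix ti-.
So kukwok → kukwokul.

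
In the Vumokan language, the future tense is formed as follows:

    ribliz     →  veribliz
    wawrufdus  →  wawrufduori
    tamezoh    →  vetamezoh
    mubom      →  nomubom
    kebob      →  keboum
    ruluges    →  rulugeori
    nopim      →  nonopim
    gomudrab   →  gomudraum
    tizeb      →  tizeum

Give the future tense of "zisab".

zisaum

"zisab" ends in -b. The stems ending in -b (gomudrab → gomudraum, kebob → keboum, tizeb → tizeum) drop the final letter and add -um.
So zisab → zisaum.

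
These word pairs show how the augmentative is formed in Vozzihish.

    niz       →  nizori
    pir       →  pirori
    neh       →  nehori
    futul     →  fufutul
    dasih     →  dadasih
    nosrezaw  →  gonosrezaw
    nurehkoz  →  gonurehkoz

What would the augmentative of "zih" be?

neh and dasih both end in -h yet inflect differently (nehori, dadasih), so the final letter is not what conditions the rule; the number of vowels is.
"zih" has 1 vowel. The stems with 1 vowel (niz → nizori, pir → pirori, neh → nehori) add -ori.
The other patterns: stems with 2 vowels repeat the first consonant+vowel as a prefix; stems with 3 vowels add the prefix go-.
So zih → zihori.

zihori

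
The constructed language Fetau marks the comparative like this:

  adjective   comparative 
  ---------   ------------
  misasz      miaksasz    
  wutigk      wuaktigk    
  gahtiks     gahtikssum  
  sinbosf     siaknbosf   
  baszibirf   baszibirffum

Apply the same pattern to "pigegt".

piakgegt

baszibirf and sinbosf both end in -f yet inflect differently (baszibirffum, siaknbosf), so the final letter is not what conditions the rule; the second-to-last letter is.
"pigegt" has second-to-last letter 'g'. The one such stem in the data (wutigk → wuaktigk) inserts -ak- after the first vowel (as do misasz, sinbosf), so the same rule applies.
The other pattern: stems whose second-to-last letter is 'k' or 'r' double the final consonant and add -um.
So pigegt → piakgegt.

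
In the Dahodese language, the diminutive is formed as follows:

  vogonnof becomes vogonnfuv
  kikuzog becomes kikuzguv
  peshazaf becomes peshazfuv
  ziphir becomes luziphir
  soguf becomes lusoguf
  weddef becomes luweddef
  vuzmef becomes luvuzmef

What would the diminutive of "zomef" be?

"zomef" has last vowel 'e'. The stems whose last vowel is 'e' (weddef → luweddef, vuzmef → luvuzmef) add the prefix lu-.
The other pattern: stems whose last vowel is 'a' or 'o' delete the last vowel and add -uv.
So zomef → luzomef.

luzomef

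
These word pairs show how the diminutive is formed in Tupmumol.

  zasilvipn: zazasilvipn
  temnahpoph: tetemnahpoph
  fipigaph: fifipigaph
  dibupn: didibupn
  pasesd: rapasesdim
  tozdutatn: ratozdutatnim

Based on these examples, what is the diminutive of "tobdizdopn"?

zasilvipn and tozdutatn both end in -n yet inflect differently (zazasilvipn, ratozdutatnim), so the final letter is not what conditions the rule; the second-to-last letter is.
"tobdizdopn" has second-to-last letter 'p'. The stems whose second-to-last letter is 'p' (zasilvipn → zazasilvipn, temnahpoph → tetemnahpoph, fipigaph → fifipigaph) repeat the first consonant+vowel as a prefix.
The other pattern: stems whose second-to-last letter is 's' or 't' add ra- … -im around the stem.
So tobdizdopn → totobdizdopn.

totobdizdopn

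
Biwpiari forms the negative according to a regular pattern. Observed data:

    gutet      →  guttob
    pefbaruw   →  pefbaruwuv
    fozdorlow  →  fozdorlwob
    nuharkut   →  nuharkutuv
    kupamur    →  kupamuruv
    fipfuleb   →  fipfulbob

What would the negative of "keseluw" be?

"keseluw" has last vowel 'u'. The stems whose last vowel is 'u' (pefbaruw → pefbaruwuv, kupamur → kupamuruv, nuharkut → nuharkutuv) add -uv.
The other pattern: stems whose last vowel is 'e' or 'o' delete the last vowel and add -ob.
So keseluw → keseluwuv.

keseluwuv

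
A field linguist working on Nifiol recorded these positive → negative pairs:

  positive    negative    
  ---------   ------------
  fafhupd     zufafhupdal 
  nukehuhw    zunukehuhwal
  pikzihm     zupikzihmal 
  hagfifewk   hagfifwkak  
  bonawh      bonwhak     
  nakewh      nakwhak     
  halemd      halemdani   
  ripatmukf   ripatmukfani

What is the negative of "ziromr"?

ziromrani

fafhupd and halemd both end in -d yet inflect differently (zufafhupdal, halemdani), so the final letter is not what conditions the rule; the second-to-last letter is.
"ziromr" has second-to-last letter 'm'. The one such stem in the data (halemd → halemdani) adds -ani, so the same rule applies.
The other patterns: stems whose second-to-last letter is 'h' or 'p' add zu- … -al around the stem; stems whose second-to-last letter is 'w' delete the last vowel and add -ak.
So ziromr → ziromrani.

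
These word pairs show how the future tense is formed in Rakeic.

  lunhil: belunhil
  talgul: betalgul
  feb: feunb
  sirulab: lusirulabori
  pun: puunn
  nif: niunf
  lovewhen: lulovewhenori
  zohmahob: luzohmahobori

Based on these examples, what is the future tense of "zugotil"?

"zugotil" has 3 vowels. The stems with 3 vowels (sirulab → lusirulabori, zohmahob → luzohmahobori, lovewhen → lulovewhenori) add lu- … -ori around the stem.
So zugotil → luzugotilori.

luzugotilori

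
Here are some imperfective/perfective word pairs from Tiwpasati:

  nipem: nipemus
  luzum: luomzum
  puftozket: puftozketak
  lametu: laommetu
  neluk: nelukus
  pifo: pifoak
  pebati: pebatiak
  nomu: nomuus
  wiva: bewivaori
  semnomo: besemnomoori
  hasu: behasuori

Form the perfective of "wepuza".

nomu and lametu both end in -u yet inflect differently (nomuus, laommetu), so the final letter is not what conditions the rule; the first letter is.
"wepuza" begins with w-. The one such stem in the data (wiva → bewivaori) adds be- … -ori around the stem, so the same rule applies.
The other patterns: stems beginning with n- add -us; stems beginning with l- insert -om- after the first vowel; stems beginning with p- add -ak.
So wepuza → bewepuzaori.

bewepuzaori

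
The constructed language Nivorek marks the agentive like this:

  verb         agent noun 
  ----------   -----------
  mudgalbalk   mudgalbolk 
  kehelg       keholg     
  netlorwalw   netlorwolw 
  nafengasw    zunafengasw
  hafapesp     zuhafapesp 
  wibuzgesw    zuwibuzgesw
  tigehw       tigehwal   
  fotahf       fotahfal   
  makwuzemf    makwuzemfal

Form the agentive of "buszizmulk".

netlorwalw and nafengasw both end in -w yet inflect differently (netlorwolw, zunafengasw), so the final letter is not what conditions the rule; the second-to-last letter is.
"buszizmulk" has second-to-last letter 'l'. The stems whose second-to-last letter is 'l' (mudgalbalk → mudgalbolk, kehelg → keholg, netlorwalw → netlorwolw) change the last vowel to 'o'.
So buszizmulk → buszizmolk.

buszizmolk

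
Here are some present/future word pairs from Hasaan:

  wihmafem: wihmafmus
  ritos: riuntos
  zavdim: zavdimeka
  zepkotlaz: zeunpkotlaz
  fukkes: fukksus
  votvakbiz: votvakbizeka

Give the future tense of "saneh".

sanhus

zavdim and wihmafem both end in -m yet inflect differently (zavdimeka, wihmafmus), so the final letter is not what conditions the rule; the last vowel is.
"saneh" has last vowel 'e'. The stems whose last vowel is 'e' (fukkes → fukksus, wihmafem → wihmafmus) delete the last vowel and add -us.
So saneh → sanhus.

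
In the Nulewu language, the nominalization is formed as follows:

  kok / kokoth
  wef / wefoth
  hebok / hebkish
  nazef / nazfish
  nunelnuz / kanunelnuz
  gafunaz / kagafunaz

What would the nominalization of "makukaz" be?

kok and hebok both end in -k yet inflect differently (kokoth, hebkish), so the final letter is not what conditions the rule; the number of vowels is.
"makukaz" has 3 vowels. The stems with 3 vowels (nunelnuz → kanunelnuz, gafunaz → kagafunaz) add the prefix ka-.
The other patterns: stems with 1 vowel add -oth; stems with 2 vowels delete the last vowel and add -ish.
So makukaz → kamakukaz.

kamakukaz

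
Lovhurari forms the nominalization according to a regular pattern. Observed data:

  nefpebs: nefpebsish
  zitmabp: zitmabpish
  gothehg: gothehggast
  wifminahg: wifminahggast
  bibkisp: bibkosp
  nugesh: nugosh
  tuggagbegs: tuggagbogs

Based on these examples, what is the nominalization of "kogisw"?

zitmabp and bibkisp both end in -p yet inflect differently (zitmabpish, bibkosp), so the final letter is not what conditions the rule; the second-to-last letter is.
"kogisw" has second-to-last letter 's'. The stems whose second-to-last letter is 's' (bibkisp → bibkosp, nugesh → nugosh) change the last vowel to 'o'.
So kogisw → kogosw.

kogosw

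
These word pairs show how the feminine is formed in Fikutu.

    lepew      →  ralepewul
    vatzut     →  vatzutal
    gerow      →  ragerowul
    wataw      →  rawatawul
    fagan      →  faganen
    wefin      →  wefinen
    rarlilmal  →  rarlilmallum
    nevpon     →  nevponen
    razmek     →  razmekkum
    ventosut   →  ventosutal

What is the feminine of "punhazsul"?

"punhazsul" ends in -l. The one such stem in the data (rarlilmal → rarlilmallum) doubles the final consonant and adds -um (as does razmek), so the same rule applies.
So punhazsul → punhazsullum.

punhazsullum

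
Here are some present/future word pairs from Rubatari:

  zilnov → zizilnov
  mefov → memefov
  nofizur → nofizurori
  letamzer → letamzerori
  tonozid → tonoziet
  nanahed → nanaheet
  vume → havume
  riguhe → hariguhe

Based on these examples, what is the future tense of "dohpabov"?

letamzer and nanahed both have last vowel 'e' yet inflect differently (letamzerori, nanaheet), so the last vowel is not what conditions the rule; the final letter is.
"dohpabov" ends in -v. The stems ending in -v (zilnov → zizilnov, mefov → memefov) repeat the first consonant+vowel as a prefix.
The other patterns: stems ending in -r add -ori; stems ending in -d drop the final letter and add -et; stems ending in -e add the prefix ha-.
So dohpabov → dodohpabov.

dodohpabov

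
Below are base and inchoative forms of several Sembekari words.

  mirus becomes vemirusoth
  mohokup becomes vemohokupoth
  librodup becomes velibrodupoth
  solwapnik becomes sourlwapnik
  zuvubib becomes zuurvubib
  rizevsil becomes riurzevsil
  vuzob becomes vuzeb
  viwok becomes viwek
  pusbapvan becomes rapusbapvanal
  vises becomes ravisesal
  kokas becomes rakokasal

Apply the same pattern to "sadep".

rasadepal

zuvubib and vuzob both end in -b yet inflect differently (zuurvubib, vuzeb), so the final letter is not what conditions the rule; the last vowel is.
"sadep" has last vowel 'e'. The one such stem in the data (vises → ravisesal) adds ra- … -al around the stem, so the same rule applies.
The other patterns: stems whose last vowel is 'u' add ve- … -oth around the stem; stems whose last vowel is 'i' insert -ur- after the first vowel; stems whose last vowel is 'o' change the last vowel to 'e'.
So sadep → rasadepal.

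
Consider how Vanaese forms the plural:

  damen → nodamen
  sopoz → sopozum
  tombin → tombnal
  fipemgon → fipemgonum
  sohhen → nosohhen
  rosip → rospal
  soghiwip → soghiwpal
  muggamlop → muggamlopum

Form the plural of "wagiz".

wagzal

tombin and damen both end in -n yet inflect differently (tombnal, nodamen), so the final letter is not what conditions the rule; the last vowel is.
"wagiz" has last vowel 'i'. The stems whose last vowel is 'i' (tombin → tombnal, soghiwip → soghiwpal, rosip → rospal) delete the last vowel and add -al.
So wagiz → wagzal.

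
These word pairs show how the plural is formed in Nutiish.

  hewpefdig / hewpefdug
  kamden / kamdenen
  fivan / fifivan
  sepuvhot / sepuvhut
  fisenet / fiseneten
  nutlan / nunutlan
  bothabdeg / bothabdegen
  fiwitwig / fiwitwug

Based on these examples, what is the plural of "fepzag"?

fefepzag

"fepzag" has last vowel 'a'. The stems whose last vowel is 'a' (fivan → fifivan, nutlan → nunutlan) repeat the first consonant+vowel as a prefix.
The other patterns: stems whose last vowel is 'i' or 'o' change the last vowel to 'u'; stems whose last vowel is 'e' add -en.
So fepzag → fefepzag.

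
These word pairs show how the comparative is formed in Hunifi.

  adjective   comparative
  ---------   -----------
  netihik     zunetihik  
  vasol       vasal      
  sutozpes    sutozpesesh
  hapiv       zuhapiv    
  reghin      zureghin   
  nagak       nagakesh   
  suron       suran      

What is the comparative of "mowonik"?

zumowonik

reghin and suron both end in -n yet inflect differently (zureghin, suran), so the final letter is not what conditions the rule; the last vowel is.
"mowonik" has last vowel 'i'. The stems whose last vowel is 'i' (hapiv → zuhapiv, netihik → zunetihik, reghin → zureghin) add the prefix zu-.
The other patterns: stems whose last vowel is 'o' change the last vowel to 'a'; stems whose last vowel is 'a' or 'e' add -esh.
So mowonik → zumowonik.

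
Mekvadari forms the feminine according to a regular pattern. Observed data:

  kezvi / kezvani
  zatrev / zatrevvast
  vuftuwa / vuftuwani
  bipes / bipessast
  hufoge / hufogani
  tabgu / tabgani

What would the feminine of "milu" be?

milani

zatrev and hufoge both have last vowel 'e' yet inflect differently (zatrevvast, hufogani), so the last vowel is not what conditions the rule; whether the stem ends in a vowel or a consonant is.
"milu" ends in a vowel. The stems ending in a vowel (tabgu → tabgani, vuftuwa → vuftuwani, hufoge → hufogani) drop the final letter and add -ani.
So milu → milani.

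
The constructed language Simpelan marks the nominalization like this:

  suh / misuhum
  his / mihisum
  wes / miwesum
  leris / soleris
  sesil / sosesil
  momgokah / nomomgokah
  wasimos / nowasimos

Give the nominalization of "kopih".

sokopih

"kopih" has 2 vowels. The stems with 2 vowels (leris → soleris, sesil → sosesil) add the prefix so-.
The other patterns: stems with 1 vowel add mi- … -um around the stem; stems with 3 vowels add the prefix no-.
So kopih → sokopih.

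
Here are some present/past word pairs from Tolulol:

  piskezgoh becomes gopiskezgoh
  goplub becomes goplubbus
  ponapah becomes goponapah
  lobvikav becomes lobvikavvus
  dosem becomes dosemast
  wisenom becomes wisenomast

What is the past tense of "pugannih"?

gopugannih

wisenom and piskezgoh both have last vowel 'o' yet inflect differently (wisenomast, gopiskezgoh), so the last vowel is not what conditions the rule; the final letter is.
"pugannih" ends in -h. The stems ending in -h (piskezgoh → gopiskezgoh, ponapah → goponapah) add the prefix go-.
So pugannih → gopugannih.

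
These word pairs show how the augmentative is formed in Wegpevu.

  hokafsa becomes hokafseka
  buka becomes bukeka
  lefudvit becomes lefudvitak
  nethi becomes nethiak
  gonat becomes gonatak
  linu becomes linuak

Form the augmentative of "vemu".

vemuak

hokafsa and gonat both have last vowel 'a' yet inflect differently (hokafseka, gonatak), so the last vowel is not what conditions the rule; the final letter is.
"vemu" ends in -u. The one such stem in the data (linu → linuak) adds -ak, so the same rule applies.
So vemu → vemuak.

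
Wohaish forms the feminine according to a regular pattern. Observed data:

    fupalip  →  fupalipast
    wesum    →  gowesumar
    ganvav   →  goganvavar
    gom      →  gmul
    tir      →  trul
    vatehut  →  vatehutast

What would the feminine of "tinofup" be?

tinofupast

gom and wesum both end in -m yet inflect differently (gmul, gowesumar), so the final letter is not what conditions the rule; the number of vowels is.
"tinofup" has 3 vowels. The stems with 3 vowels (fupalip → fupalipast, vatehut → vatehutast) add -ast.
The other patterns: stems with 1 vowel delete the last vowel and add -ul; stems with 2 vowels add go- … -ar around the stem.
So tinofup → tinofupast.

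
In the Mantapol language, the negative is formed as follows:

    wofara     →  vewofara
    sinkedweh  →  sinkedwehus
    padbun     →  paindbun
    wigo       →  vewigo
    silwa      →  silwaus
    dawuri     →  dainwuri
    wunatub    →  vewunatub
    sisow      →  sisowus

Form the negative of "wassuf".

vewassuf

"wassuf" begins with w-. The stems beginning with w- (wofara → vewofara, wunatub → vewunatub, wigo → vewigo) add the prefix ve-.
The other patterns: stems beginning with s- add -us; stems beginning with d- or p- insert -in- after the first vowel.
So wassuf → vewassuf.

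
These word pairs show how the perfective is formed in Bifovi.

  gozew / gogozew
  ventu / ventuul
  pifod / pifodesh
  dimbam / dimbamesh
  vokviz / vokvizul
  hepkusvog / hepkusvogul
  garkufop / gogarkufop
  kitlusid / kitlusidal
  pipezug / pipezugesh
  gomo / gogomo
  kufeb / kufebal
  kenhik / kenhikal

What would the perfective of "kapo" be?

"kapo" begins with k-. The stems beginning with k- (kitlusid → kitlusidal, kufeb → kufebal, kenhik → kenhikal) add -al.
So kapo → kapoal.

kapoal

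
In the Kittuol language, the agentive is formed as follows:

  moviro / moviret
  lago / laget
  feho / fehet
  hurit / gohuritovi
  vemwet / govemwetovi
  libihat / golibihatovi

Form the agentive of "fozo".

lago and libihat both begin with l- yet inflect differently (laget, golibihatovi), so the first letter is not what conditions the rule; the final letter is.
"fozo" ends in -o. The stems ending in -o (moviro → moviret, lago → laget, feho → fehet) drop the final letter and add -et.
The other pattern: stems ending in -t add go- … -ovi around the stem.
So fozo → fozet.

fozet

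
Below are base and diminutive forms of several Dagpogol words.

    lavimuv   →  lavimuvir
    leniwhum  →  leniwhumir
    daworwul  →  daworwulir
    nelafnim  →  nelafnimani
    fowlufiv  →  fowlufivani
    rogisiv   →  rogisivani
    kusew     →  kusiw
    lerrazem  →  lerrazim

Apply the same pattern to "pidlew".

pidliw

leniwhum and nelafnim both end in -m yet inflect differently (leniwhumir, nelafnimani), so the final letter is not what conditions the rule; the last vowel is.
"pidlew" has last vowel 'e'. The stems whose last vowel is 'e' (kusew → kusiw, lerrazem → lerrazim) change the last vowel to 'i'.
The other patterns: stems whose last vowel is 'u' add -ir; stems whose last vowel is 'i' add -ani.
So pidlew → pidliw.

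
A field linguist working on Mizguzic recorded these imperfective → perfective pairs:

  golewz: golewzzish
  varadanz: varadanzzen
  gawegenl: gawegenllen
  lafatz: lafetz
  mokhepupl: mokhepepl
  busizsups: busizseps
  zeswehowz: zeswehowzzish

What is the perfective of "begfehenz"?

zeswehowz and varadanz both end in -z yet inflect differently (zeswehowzzish, varadanzzen), so the final letter is not what conditions the rule; the second-to-last letter is.
"begfehenz" has second-to-last letter 'n'. The stems whose second-to-last letter is 'n' (varadanz → varadanzzen, gawegenl → gawegenllen) double the final consonant and add -en.
So begfehenz → begfehenzzen.

begfehenzzen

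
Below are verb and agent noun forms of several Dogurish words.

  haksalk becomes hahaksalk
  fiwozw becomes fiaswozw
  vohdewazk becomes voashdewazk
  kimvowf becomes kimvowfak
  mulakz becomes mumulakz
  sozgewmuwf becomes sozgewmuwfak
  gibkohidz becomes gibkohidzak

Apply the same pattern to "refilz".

rerefilz

vohdewazk and haksalk both end in -k yet inflect differently (voashdewazk, hahaksalk), so the final letter is not what conditions the rule; the second-to-last letter is.
"refilz" has second-to-last letter 'l'. The one such stem in the data (haksalk → hahaksalk) repeats the first consonant+vowel as a prefix (as does mulakz), so the same rule applies.
The other patterns: stems whose second-to-last letter is 'z' insert -as- after the first vowel; stems whose second-to-last letter is 'd' or 'w' add -ak.
So refilz → rerefilz.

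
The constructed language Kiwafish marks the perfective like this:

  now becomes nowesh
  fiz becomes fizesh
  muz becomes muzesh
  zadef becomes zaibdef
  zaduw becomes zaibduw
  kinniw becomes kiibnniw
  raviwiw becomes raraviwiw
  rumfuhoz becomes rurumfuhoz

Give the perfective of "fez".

now and zaduw both end in -w yet inflect differently (nowesh, zaibduw), so the final letter is not what conditions the rule; the number of vowels is.
"fez" has 1 vowel. The stems with 1 vowel (now → nowesh, fiz → fizesh, muz → muzesh) add -esh.
The other patterns: stems with 2 vowels insert -ib- after the first vowel; stems with 3 vowels repeat the first consonant+vowel as a prefix.
So fez → fezesh.

fezesh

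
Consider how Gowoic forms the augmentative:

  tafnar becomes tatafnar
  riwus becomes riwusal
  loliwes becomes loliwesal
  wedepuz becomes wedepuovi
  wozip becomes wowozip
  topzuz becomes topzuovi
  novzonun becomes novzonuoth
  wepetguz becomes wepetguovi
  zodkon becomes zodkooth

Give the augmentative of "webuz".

webuovi

wedepuz and novzonun both have last vowel 'u' yet inflect differently (wedepuovi, novzonuoth), so the last vowel is not what conditions the rule; the final letter is.
"webuz" ends in -z. The stems ending in -z (wedepuz → wedepuovi, wepetguz → wepetguovi, topzuz → topzuovi) drop the final letter and add -ovi.
The other patterns: stems ending in -n drop the final letter and add -oth; stems ending in -s add -al; stems ending in -p or -r repeat the first consonant+vowel as a prefix.
So webuz → webuovi.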